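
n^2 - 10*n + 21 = (n - 7)*(n - 3)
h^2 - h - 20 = (h - 5)*(h + 4)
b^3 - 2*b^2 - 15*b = b*(b - 5)*(b + 3)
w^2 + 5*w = w*(w + 5)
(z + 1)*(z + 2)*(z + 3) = z^3 + 6*z^2 + 11*z + 6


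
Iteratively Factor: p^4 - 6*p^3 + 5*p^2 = (p - 5)*(p^3 - p^2) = (p - 5)*(p - 1)*(p^2) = p*(p - 5)*(p - 1)*(p)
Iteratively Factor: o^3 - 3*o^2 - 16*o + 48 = (o - 4)*(o^2 + o - 12) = (o - 4)*(o - 3)*(o + 4)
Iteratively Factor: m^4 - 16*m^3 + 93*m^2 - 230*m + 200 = (m - 2)*(m^3 - 14*m^2 + 65*m - 100) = (m - 5)*(m - 2)*(m^2 - 9*m + 20) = (m - 5)^2*(m - 2)*(m - 4)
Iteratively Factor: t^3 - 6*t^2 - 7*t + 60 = (t + 3)*(t^2 - 9*t + 20) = (t - 4)*(t + 3)*(t - 5)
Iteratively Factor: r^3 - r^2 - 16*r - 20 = (r + 2)*(r^2 - 3*r - 10) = (r + 2)^2*(r - 5)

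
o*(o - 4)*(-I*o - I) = -I*o^3 + 3*I*o^2 + 4*I*o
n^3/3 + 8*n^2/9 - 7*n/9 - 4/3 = (n/3 + 1)*(n - 4/3)*(n + 1)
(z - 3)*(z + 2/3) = z^2 - 7*z/3 - 2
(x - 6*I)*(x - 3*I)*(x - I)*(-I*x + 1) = -I*x^4 - 9*x^3 + 17*I*x^2 - 9*x + 18*I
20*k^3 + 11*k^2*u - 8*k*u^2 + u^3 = (-5*k + u)*(-4*k + u)*(k + u)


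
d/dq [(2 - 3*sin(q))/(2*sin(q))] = -cos(q)/sin(q)^2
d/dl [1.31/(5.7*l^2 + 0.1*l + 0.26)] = (-14.934*l - 0.131)/(5.7*l^2 + 0.1*l + 0.26)^2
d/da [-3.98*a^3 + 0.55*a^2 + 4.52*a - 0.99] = -11.94*a^2 + 1.1*a + 4.52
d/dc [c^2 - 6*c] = 2*c - 6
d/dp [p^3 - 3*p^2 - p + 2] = 3*p^2 - 6*p - 1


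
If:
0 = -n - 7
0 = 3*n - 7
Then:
No Solution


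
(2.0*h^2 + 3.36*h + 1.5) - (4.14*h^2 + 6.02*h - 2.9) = -2.14*h^2 - 2.66*h + 4.4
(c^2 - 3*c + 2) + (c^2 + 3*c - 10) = 2*c^2 - 8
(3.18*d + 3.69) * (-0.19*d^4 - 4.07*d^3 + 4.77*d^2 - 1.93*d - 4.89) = -0.6042*d^5 - 13.6437*d^4 + 0.1503*d^3 + 11.4639*d^2 - 22.6719*d - 18.0441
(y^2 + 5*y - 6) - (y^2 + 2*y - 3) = 3*y - 3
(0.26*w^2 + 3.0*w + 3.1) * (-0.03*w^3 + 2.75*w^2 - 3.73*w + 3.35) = -0.0078*w^5 + 0.625*w^4 + 7.1872*w^3 - 1.794*w^2 - 1.513*w + 10.385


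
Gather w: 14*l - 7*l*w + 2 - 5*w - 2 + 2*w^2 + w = 14*l + 2*w^2 + w*(-7*l - 4)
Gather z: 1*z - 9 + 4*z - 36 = 5*z - 45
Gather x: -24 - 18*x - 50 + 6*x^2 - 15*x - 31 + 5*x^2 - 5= 11*x^2 - 33*x - 110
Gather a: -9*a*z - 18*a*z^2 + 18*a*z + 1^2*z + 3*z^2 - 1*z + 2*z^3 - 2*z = a*(-18*z^2 + 9*z) + 2*z^3 + 3*z^2 - 2*z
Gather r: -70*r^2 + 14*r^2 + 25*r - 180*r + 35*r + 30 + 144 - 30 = -56*r^2 - 120*r + 144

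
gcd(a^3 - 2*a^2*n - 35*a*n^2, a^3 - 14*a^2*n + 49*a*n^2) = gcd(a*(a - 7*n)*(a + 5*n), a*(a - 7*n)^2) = a^2 - 7*a*n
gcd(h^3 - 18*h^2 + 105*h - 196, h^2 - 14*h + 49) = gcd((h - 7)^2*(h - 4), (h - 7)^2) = h^2 - 14*h + 49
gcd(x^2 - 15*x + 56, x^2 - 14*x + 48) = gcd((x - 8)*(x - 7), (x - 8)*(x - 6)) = x - 8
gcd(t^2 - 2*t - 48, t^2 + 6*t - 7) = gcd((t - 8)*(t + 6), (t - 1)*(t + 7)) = 1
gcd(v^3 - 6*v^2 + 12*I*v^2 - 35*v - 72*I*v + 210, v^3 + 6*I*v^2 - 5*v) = v + 5*I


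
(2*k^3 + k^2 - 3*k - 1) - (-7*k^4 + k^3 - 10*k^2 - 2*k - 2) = 7*k^4 + k^3 + 11*k^2 - k + 1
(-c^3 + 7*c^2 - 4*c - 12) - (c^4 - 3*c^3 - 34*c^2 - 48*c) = -c^4 + 2*c^3 + 41*c^2 + 44*c - 12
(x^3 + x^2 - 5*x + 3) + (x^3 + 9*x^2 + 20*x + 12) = 2*x^3 + 10*x^2 + 15*x + 15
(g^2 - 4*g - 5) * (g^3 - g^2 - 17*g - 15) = g^5 - 5*g^4 - 18*g^3 + 58*g^2 + 145*g + 75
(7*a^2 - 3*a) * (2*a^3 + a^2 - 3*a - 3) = 14*a^5 + a^4 - 24*a^3 - 12*a^2 + 9*a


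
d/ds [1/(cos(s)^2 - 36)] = 2*sin(s)*cos(s)/(cos(s)^2 - 36)^2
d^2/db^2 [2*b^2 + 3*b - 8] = 4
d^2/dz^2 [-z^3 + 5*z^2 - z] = 10 - 6*z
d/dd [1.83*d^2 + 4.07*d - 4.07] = 3.66*d + 4.07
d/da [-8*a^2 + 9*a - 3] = 9 - 16*a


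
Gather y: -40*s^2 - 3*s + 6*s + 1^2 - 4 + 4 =-40*s^2 + 3*s + 1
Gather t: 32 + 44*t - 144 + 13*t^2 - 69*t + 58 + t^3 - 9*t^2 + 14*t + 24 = t^3 + 4*t^2 - 11*t - 30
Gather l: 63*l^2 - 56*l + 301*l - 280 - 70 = 63*l^2 + 245*l - 350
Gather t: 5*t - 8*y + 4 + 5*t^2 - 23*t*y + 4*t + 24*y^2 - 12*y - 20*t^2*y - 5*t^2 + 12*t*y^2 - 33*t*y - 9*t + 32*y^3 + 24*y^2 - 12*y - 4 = -20*t^2*y + t*(12*y^2 - 56*y) + 32*y^3 + 48*y^2 - 32*y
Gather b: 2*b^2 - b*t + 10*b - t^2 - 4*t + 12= 2*b^2 + b*(10 - t) - t^2 - 4*t + 12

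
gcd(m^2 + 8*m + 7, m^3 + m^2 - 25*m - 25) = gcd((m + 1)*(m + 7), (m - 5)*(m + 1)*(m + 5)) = m + 1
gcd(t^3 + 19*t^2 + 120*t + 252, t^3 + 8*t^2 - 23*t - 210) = t^2 + 13*t + 42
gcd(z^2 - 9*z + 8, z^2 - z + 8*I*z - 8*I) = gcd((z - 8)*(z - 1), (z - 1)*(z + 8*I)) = z - 1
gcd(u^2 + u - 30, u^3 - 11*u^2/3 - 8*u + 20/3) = u - 5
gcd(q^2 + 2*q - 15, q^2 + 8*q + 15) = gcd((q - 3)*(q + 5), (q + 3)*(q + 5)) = q + 5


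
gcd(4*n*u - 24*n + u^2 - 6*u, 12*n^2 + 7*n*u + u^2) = 4*n + u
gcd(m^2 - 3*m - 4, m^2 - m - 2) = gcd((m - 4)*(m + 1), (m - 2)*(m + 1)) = m + 1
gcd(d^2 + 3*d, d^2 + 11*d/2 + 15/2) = d + 3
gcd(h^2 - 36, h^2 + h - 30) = h + 6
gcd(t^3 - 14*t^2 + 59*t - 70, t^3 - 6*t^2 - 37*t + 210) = t^2 - 12*t + 35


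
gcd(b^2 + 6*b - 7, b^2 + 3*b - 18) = 1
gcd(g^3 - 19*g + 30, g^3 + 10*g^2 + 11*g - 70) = g^2 + 3*g - 10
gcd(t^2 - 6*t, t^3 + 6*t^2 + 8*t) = t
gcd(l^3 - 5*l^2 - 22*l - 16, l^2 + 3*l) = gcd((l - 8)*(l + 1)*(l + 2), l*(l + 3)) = 1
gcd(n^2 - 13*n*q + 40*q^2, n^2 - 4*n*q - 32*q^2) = -n + 8*q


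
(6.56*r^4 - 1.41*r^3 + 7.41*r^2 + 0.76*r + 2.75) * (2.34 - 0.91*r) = -5.9696*r^5 + 16.6335*r^4 - 10.0425*r^3 + 16.6478*r^2 - 0.7241*r + 6.435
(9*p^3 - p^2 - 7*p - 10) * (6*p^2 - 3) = 54*p^5 - 6*p^4 - 69*p^3 - 57*p^2 + 21*p + 30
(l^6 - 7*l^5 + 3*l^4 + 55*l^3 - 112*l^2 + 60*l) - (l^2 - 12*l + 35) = l^6 - 7*l^5 + 3*l^4 + 55*l^3 - 113*l^2 + 72*l - 35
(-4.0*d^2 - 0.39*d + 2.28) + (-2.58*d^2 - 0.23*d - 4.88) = -6.58*d^2 - 0.62*d - 2.6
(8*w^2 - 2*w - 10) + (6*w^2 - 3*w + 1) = 14*w^2 - 5*w - 9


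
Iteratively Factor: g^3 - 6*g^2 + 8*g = (g - 2)*(g^2 - 4*g) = (g - 4)*(g - 2)*(g)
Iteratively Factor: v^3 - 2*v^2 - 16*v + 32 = (v - 2)*(v^2 - 16) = (v - 2)*(v + 4)*(v - 4)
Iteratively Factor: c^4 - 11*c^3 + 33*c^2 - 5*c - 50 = (c - 5)*(c^3 - 6*c^2 + 3*c + 10) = (c - 5)^2*(c^2 - c - 2) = (c - 5)^2*(c - 2)*(c + 1)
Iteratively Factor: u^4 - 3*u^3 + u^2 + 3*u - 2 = (u - 1)*(u^3 - 2*u^2 - u + 2) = (u - 2)*(u - 1)*(u^2 - 1) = (u - 2)*(u - 1)*(u + 1)*(u - 1)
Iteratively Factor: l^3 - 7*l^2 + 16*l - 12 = (l - 3)*(l^2 - 4*l + 4) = (l - 3)*(l - 2)*(l - 2)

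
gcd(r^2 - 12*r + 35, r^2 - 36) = 1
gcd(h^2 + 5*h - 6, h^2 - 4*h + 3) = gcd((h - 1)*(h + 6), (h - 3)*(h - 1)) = h - 1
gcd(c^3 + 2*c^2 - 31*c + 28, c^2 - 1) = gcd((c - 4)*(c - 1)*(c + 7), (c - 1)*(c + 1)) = c - 1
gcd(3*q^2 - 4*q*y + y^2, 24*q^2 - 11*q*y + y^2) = -3*q + y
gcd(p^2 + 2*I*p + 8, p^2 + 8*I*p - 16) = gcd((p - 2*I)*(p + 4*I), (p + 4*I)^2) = p + 4*I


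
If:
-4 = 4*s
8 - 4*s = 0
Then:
No Solution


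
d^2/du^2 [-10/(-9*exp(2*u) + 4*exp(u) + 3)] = 40*((1 - 9*exp(u))*(-9*exp(2*u) + 4*exp(u) + 3) - 2*(9*exp(u) - 2)^2*exp(u))*exp(u)/(-9*exp(2*u) + 4*exp(u) + 3)^3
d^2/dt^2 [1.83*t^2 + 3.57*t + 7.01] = 3.66000000000000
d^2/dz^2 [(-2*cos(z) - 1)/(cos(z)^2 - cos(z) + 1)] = (-18*sin(z)^4*cos(z) - 6*sin(z)^4 + 5*sin(z)^2 - 23*cos(z)/4 + 3*cos(3*z)/4 + cos(5*z) + 5)/(sin(z)^2 + cos(z) - 2)^3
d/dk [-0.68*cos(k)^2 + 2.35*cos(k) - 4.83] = (1.36*cos(k) - 2.35)*sin(k)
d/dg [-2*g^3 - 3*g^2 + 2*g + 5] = -6*g^2 - 6*g + 2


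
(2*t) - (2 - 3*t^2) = 3*t^2 + 2*t - 2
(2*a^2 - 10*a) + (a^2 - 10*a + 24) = 3*a^2 - 20*a + 24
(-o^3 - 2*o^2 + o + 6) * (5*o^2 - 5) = -5*o^5 - 10*o^4 + 10*o^3 + 40*o^2 - 5*o - 30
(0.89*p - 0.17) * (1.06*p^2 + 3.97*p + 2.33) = 0.9434*p^3 + 3.3531*p^2 + 1.3988*p - 0.3961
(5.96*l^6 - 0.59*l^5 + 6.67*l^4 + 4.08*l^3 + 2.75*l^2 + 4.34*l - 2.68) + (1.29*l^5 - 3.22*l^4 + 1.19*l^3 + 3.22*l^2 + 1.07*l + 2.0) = 5.96*l^6 + 0.7*l^5 + 3.45*l^4 + 5.27*l^3 + 5.97*l^2 + 5.41*l - 0.68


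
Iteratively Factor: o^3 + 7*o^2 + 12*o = (o + 3)*(o^2 + 4*o) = o*(o + 3)*(o + 4)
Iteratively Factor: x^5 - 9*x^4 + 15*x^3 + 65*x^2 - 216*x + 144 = (x + 3)*(x^4 - 12*x^3 + 51*x^2 - 88*x + 48) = (x - 4)*(x + 3)*(x^3 - 8*x^2 + 19*x - 12) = (x - 4)*(x - 3)*(x + 3)*(x^2 - 5*x + 4) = (x - 4)^2*(x - 3)*(x + 3)*(x - 1)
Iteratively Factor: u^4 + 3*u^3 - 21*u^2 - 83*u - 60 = (u - 5)*(u^3 + 8*u^2 + 19*u + 12) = (u - 5)*(u + 3)*(u^2 + 5*u + 4) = (u - 5)*(u + 3)*(u + 4)*(u + 1)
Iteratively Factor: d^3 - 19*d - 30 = (d - 5)*(d^2 + 5*d + 6) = (d - 5)*(d + 2)*(d + 3)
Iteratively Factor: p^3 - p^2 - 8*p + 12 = (p - 2)*(p^2 + p - 6) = (p - 2)^2*(p + 3)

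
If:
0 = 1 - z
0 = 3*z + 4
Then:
No Solution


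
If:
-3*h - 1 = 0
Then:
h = -1/3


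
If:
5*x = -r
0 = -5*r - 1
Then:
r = -1/5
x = 1/25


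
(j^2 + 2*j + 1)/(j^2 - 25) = (j^2 + 2*j + 1)/(j^2 - 25)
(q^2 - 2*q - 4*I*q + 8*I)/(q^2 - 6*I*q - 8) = (q - 2)/(q - 2*I)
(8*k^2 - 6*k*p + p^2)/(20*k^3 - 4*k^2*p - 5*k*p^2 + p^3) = (-4*k + p)/(-10*k^2 - 3*k*p + p^2)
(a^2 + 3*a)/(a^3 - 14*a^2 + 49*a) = (a + 3)/(a^2 - 14*a + 49)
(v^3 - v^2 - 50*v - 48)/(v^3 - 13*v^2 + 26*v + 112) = (v^2 + 7*v + 6)/(v^2 - 5*v - 14)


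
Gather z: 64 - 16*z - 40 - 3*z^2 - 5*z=-3*z^2 - 21*z + 24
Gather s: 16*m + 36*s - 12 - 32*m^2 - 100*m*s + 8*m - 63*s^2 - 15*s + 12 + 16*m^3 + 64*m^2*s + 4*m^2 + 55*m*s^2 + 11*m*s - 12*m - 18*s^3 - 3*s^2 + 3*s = 16*m^3 - 28*m^2 + 12*m - 18*s^3 + s^2*(55*m - 66) + s*(64*m^2 - 89*m + 24)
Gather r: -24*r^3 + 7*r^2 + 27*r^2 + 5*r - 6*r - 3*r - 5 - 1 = -24*r^3 + 34*r^2 - 4*r - 6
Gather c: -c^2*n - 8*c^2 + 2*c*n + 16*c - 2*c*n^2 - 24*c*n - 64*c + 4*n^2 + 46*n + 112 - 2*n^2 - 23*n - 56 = c^2*(-n - 8) + c*(-2*n^2 - 22*n - 48) + 2*n^2 + 23*n + 56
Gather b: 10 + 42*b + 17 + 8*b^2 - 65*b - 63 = 8*b^2 - 23*b - 36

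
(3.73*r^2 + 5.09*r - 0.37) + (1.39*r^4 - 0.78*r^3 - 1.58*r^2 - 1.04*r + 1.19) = 1.39*r^4 - 0.78*r^3 + 2.15*r^2 + 4.05*r + 0.82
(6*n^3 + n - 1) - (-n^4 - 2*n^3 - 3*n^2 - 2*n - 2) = n^4 + 8*n^3 + 3*n^2 + 3*n + 1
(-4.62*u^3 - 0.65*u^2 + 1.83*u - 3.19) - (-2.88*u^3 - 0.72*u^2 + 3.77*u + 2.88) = -1.74*u^3 + 0.07*u^2 - 1.94*u - 6.07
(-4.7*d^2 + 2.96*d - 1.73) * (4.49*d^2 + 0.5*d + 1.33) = -21.103*d^4 + 10.9404*d^3 - 12.5387*d^2 + 3.0718*d - 2.3009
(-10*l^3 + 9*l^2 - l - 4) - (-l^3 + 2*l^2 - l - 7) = -9*l^3 + 7*l^2 + 3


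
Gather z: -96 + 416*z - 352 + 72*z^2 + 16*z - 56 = 72*z^2 + 432*z - 504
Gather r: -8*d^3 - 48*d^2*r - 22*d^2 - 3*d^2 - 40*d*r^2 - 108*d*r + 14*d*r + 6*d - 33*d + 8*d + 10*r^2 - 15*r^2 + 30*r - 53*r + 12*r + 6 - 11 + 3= -8*d^3 - 25*d^2 - 19*d + r^2*(-40*d - 5) + r*(-48*d^2 - 94*d - 11) - 2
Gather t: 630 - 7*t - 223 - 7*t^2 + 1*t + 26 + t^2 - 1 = -6*t^2 - 6*t + 432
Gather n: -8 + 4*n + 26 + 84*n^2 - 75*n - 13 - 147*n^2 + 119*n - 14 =-63*n^2 + 48*n - 9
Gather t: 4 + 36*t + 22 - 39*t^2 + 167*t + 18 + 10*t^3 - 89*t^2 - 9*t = 10*t^3 - 128*t^2 + 194*t + 44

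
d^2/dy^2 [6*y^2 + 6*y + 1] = 12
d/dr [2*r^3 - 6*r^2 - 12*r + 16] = 6*r^2 - 12*r - 12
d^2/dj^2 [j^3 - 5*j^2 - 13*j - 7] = 6*j - 10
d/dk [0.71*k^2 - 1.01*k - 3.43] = 1.42*k - 1.01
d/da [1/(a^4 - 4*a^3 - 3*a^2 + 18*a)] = 2*(3 - 2*a^2)/(a^2*(a^5 - 5*a^4 - 5*a^3 + 45*a^2 - 108))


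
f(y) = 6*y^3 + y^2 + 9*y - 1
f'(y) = 18*y^2 + 2*y + 9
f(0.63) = 6.57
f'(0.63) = 17.40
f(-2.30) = -89.41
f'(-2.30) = 99.62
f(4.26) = 519.34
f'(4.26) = 344.18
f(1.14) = 19.45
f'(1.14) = 34.67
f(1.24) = 23.14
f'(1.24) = 39.16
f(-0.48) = -5.75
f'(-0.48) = 12.19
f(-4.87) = -714.12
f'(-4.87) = 426.16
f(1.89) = 60.09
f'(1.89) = 77.08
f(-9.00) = -4375.00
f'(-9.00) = 1449.00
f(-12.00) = -10333.00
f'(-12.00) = 2577.00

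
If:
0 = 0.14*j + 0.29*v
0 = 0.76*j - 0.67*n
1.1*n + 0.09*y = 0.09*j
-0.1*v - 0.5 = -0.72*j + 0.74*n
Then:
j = -7.03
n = -7.97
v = 3.39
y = 90.43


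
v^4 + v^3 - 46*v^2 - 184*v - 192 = (v - 8)*(v + 2)*(v + 3)*(v + 4)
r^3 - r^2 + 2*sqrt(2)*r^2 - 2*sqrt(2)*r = r*(r - 1)*(r + 2*sqrt(2))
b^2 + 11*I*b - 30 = (b + 5*I)*(b + 6*I)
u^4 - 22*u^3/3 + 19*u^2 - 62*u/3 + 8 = (u - 3)*(u - 2)*(u - 4/3)*(u - 1)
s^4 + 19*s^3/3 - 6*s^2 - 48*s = s*(s - 8/3)*(s + 3)*(s + 6)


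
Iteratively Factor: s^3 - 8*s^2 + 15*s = (s)*(s^2 - 8*s + 15) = s*(s - 5)*(s - 3)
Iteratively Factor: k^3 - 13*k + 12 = (k - 3)*(k^2 + 3*k - 4) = (k - 3)*(k - 1)*(k + 4)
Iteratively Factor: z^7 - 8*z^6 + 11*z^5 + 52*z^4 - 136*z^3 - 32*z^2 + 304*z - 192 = (z - 4)*(z^6 - 4*z^5 - 5*z^4 + 32*z^3 - 8*z^2 - 64*z + 48) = (z - 4)*(z - 2)*(z^5 - 2*z^4 - 9*z^3 + 14*z^2 + 20*z - 24) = (z - 4)*(z - 2)*(z + 2)*(z^4 - 4*z^3 - z^2 + 16*z - 12) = (z - 4)*(z - 2)^2*(z + 2)*(z^3 - 2*z^2 - 5*z + 6) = (z - 4)*(z - 2)^2*(z - 1)*(z + 2)*(z^2 - z - 6) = (z - 4)*(z - 2)^2*(z - 1)*(z + 2)^2*(z - 3)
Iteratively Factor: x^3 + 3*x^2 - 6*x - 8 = (x + 1)*(x^2 + 2*x - 8) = (x - 2)*(x + 1)*(x + 4)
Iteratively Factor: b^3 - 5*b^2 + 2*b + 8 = (b + 1)*(b^2 - 6*b + 8) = (b - 4)*(b + 1)*(b - 2)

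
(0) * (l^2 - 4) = 0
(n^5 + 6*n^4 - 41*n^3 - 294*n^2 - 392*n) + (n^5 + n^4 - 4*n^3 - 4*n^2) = 2*n^5 + 7*n^4 - 45*n^3 - 298*n^2 - 392*n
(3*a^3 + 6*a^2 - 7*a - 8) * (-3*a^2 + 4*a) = -9*a^5 - 6*a^4 + 45*a^3 - 4*a^2 - 32*a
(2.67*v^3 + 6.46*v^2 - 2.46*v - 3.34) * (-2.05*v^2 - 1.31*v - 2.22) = -5.4735*v^5 - 16.7407*v^4 - 9.347*v^3 - 4.2716*v^2 + 9.8366*v + 7.4148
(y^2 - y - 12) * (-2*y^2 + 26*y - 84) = -2*y^4 + 28*y^3 - 86*y^2 - 228*y + 1008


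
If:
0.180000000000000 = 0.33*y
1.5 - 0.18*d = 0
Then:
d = 8.33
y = 0.55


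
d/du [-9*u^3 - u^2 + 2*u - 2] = -27*u^2 - 2*u + 2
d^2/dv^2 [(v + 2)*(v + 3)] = 2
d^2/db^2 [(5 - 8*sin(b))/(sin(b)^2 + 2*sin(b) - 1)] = 2*(4*sin(b)^5 - 18*sin(b)^4 + sin(b)^3 + 3*sin(b)^2 + 5*sin(b) + 9)/(2*sin(b) - cos(b)^2)^3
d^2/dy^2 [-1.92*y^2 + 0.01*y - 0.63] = -3.84000000000000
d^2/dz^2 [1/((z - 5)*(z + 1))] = 2*((z - 5)^2 + (z - 5)*(z + 1) + (z + 1)^2)/((z - 5)^3*(z + 1)^3)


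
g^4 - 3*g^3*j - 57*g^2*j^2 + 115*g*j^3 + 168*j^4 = (g - 8*j)*(g - 3*j)*(g + j)*(g + 7*j)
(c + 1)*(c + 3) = c^2 + 4*c + 3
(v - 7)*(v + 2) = v^2 - 5*v - 14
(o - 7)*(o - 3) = o^2 - 10*o + 21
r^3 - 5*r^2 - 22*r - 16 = (r - 8)*(r + 1)*(r + 2)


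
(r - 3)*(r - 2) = r^2 - 5*r + 6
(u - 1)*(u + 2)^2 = u^3 + 3*u^2 - 4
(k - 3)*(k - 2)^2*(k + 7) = k^4 - 33*k^2 + 100*k - 84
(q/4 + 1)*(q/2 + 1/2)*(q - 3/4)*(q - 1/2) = q^4/8 + 15*q^3/32 - 15*q^2/64 - 25*q/64 + 3/16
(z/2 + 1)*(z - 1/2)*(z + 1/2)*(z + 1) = z^4/2 + 3*z^3/2 + 7*z^2/8 - 3*z/8 - 1/4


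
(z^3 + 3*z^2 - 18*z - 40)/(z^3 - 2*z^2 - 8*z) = (z + 5)/z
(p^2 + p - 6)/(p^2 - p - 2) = (p + 3)/(p + 1)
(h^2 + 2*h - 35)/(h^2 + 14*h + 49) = (h - 5)/(h + 7)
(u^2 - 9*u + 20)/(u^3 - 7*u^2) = (u^2 - 9*u + 20)/(u^2*(u - 7))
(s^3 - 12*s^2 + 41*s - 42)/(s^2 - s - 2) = (s^2 - 10*s + 21)/(s + 1)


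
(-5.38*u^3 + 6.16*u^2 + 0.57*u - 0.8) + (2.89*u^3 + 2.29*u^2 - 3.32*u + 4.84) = -2.49*u^3 + 8.45*u^2 - 2.75*u + 4.04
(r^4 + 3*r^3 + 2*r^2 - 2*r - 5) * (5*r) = 5*r^5 + 15*r^4 + 10*r^3 - 10*r^2 - 25*r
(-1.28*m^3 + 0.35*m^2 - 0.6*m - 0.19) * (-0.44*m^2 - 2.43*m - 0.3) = 0.5632*m^5 + 2.9564*m^4 - 0.2025*m^3 + 1.4366*m^2 + 0.6417*m + 0.057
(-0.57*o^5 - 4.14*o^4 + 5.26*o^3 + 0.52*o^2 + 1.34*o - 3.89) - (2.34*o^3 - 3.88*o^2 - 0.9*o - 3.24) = -0.57*o^5 - 4.14*o^4 + 2.92*o^3 + 4.4*o^2 + 2.24*o - 0.65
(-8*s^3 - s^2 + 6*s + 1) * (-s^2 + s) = 8*s^5 - 7*s^4 - 7*s^3 + 5*s^2 + s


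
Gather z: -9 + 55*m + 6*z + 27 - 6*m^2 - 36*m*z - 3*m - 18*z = -6*m^2 + 52*m + z*(-36*m - 12) + 18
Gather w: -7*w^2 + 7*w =-7*w^2 + 7*w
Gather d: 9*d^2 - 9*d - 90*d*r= 9*d^2 + d*(-90*r - 9)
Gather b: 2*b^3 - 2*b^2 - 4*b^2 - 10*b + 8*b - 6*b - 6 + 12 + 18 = 2*b^3 - 6*b^2 - 8*b + 24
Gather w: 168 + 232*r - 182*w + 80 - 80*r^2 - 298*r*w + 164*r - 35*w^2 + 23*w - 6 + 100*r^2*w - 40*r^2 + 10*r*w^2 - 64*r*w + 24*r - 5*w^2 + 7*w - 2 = -120*r^2 + 420*r + w^2*(10*r - 40) + w*(100*r^2 - 362*r - 152) + 240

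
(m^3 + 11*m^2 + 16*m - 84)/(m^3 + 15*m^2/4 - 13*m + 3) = 4*(m + 7)/(4*m - 1)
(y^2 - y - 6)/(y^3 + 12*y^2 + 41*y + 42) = (y - 3)/(y^2 + 10*y + 21)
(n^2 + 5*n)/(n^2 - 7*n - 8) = n*(n + 5)/(n^2 - 7*n - 8)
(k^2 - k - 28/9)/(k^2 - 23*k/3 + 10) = (9*k^2 - 9*k - 28)/(3*(3*k^2 - 23*k + 30))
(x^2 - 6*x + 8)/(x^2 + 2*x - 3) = (x^2 - 6*x + 8)/(x^2 + 2*x - 3)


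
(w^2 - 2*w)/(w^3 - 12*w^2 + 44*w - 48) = w/(w^2 - 10*w + 24)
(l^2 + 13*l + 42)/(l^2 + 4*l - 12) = (l + 7)/(l - 2)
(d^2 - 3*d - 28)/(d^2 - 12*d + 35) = (d + 4)/(d - 5)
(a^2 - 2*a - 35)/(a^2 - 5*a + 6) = (a^2 - 2*a - 35)/(a^2 - 5*a + 6)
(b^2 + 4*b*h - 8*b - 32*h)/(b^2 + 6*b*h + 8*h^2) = (b - 8)/(b + 2*h)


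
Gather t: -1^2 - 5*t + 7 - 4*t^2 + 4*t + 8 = -4*t^2 - t + 14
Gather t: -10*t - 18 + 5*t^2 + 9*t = 5*t^2 - t - 18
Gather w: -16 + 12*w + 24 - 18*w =8 - 6*w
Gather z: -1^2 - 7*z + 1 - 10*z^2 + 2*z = -10*z^2 - 5*z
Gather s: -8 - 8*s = -8*s - 8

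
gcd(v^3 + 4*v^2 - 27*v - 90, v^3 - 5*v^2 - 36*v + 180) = v^2 + v - 30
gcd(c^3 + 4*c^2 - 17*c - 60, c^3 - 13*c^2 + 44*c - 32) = c - 4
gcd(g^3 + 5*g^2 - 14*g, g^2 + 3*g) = g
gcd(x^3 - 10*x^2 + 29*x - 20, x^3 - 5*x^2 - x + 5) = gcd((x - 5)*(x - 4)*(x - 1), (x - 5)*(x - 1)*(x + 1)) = x^2 - 6*x + 5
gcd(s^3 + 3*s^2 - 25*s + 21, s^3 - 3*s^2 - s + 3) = s^2 - 4*s + 3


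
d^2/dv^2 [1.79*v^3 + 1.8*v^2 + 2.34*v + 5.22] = 10.74*v + 3.6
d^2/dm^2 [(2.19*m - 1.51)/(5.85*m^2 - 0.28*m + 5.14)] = ((18.8934 - 76.869*m)*(5.85*m^2 - 0.28*m + 5.14) + (2.19*m - 1.51)*(11.7*m - 0.28)*(23.4*m - 0.56))/(5.85*m^2 - 0.28*m + 5.14)^3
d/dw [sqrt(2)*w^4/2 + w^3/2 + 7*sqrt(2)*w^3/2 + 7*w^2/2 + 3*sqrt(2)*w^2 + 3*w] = 2*sqrt(2)*w^3 + 3*w^2/2 + 21*sqrt(2)*w^2/2 + 7*w + 6*sqrt(2)*w + 3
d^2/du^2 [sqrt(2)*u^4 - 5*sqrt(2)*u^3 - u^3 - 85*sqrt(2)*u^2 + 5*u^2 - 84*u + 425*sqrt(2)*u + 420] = 12*sqrt(2)*u^2 - 30*sqrt(2)*u - 6*u - 170*sqrt(2) + 10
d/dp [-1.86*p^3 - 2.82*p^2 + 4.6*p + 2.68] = -5.58*p^2 - 5.64*p + 4.6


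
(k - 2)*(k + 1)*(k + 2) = k^3 + k^2 - 4*k - 4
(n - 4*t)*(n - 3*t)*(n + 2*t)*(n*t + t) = n^4*t - 5*n^3*t^2 + n^3*t - 2*n^2*t^3 - 5*n^2*t^2 + 24*n*t^4 - 2*n*t^3 + 24*t^4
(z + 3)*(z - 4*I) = z^2 + 3*z - 4*I*z - 12*I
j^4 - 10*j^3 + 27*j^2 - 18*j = j*(j - 6)*(j - 3)*(j - 1)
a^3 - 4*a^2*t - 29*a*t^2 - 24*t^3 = (a - 8*t)*(a + t)*(a + 3*t)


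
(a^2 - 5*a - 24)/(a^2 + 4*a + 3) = (a - 8)/(a + 1)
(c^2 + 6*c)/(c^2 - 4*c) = (c + 6)/(c - 4)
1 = 1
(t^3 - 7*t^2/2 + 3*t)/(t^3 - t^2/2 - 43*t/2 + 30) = t*(t - 2)/(t^2 + t - 20)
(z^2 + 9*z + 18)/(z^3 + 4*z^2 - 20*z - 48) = (z + 3)/(z^2 - 2*z - 8)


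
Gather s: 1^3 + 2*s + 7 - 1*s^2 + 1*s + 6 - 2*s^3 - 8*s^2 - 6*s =-2*s^3 - 9*s^2 - 3*s + 14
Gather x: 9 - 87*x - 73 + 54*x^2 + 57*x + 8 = 54*x^2 - 30*x - 56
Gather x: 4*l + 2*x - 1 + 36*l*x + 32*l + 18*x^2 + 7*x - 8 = 36*l + 18*x^2 + x*(36*l + 9) - 9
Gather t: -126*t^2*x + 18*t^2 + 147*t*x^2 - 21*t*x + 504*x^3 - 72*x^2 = t^2*(18 - 126*x) + t*(147*x^2 - 21*x) + 504*x^3 - 72*x^2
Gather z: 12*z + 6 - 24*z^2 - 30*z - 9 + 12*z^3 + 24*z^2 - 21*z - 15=12*z^3 - 39*z - 18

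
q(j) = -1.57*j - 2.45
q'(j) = -1.57000000000000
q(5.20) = -10.61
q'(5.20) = -1.57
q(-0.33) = -1.93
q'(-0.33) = -1.57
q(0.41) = -3.09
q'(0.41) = -1.57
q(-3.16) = 2.51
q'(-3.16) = -1.57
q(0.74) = -3.61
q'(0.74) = -1.57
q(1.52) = -4.84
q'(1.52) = -1.57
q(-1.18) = -0.60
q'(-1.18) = -1.57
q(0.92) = -3.89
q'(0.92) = -1.57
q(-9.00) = 11.68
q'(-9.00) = -1.57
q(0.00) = -2.45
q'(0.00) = -1.57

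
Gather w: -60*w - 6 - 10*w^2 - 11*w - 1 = -10*w^2 - 71*w - 7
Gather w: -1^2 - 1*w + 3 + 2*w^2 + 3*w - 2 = 2*w^2 + 2*w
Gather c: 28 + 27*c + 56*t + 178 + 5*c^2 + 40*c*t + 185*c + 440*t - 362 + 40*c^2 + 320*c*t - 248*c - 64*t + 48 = 45*c^2 + c*(360*t - 36) + 432*t - 108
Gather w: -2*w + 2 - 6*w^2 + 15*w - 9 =-6*w^2 + 13*w - 7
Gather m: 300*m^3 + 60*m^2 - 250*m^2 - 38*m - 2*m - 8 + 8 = 300*m^3 - 190*m^2 - 40*m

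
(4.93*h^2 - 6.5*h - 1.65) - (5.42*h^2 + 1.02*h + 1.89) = -0.49*h^2 - 7.52*h - 3.54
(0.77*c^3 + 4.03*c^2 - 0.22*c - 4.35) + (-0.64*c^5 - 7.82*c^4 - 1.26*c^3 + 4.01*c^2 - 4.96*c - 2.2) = -0.64*c^5 - 7.82*c^4 - 0.49*c^3 + 8.04*c^2 - 5.18*c - 6.55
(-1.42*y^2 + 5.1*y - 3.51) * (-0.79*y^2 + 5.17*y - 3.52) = 1.1218*y^4 - 11.3704*y^3 + 34.1383*y^2 - 36.0987*y + 12.3552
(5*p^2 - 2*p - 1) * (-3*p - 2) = -15*p^3 - 4*p^2 + 7*p + 2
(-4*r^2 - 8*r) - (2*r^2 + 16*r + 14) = -6*r^2 - 24*r - 14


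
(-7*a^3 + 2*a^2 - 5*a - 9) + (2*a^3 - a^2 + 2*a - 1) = -5*a^3 + a^2 - 3*a - 10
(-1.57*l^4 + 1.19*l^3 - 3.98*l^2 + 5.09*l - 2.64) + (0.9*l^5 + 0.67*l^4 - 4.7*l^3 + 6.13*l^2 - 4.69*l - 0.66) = 0.9*l^5 - 0.9*l^4 - 3.51*l^3 + 2.15*l^2 + 0.399999999999999*l - 3.3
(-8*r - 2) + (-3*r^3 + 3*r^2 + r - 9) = -3*r^3 + 3*r^2 - 7*r - 11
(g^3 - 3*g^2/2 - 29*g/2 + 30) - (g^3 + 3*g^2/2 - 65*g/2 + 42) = -3*g^2 + 18*g - 12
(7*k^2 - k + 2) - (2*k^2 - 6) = 5*k^2 - k + 8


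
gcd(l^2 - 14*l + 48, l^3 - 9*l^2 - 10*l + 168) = l - 6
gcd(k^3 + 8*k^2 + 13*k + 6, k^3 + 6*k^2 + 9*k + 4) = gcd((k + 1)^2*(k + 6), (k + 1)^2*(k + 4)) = k^2 + 2*k + 1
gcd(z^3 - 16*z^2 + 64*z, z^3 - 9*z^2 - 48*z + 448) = z^2 - 16*z + 64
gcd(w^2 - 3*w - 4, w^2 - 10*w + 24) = w - 4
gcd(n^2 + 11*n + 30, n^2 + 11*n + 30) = n^2 + 11*n + 30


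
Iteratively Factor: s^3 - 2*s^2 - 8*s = (s + 2)*(s^2 - 4*s) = s*(s + 2)*(s - 4)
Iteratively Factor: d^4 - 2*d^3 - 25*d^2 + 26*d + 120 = (d - 5)*(d^3 + 3*d^2 - 10*d - 24) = (d - 5)*(d + 4)*(d^2 - d - 6) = (d - 5)*(d + 2)*(d + 4)*(d - 3)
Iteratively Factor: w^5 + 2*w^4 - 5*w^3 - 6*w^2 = (w - 2)*(w^4 + 4*w^3 + 3*w^2) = (w - 2)*(w + 3)*(w^3 + w^2) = w*(w - 2)*(w + 3)*(w^2 + w) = w^2*(w - 2)*(w + 3)*(w + 1)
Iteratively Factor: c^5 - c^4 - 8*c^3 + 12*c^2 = (c - 2)*(c^4 + c^3 - 6*c^2) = c*(c - 2)*(c^3 + c^2 - 6*c) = c^2*(c - 2)*(c^2 + c - 6) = c^2*(c - 2)*(c + 3)*(c - 2)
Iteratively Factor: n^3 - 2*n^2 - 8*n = (n)*(n^2 - 2*n - 8) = n*(n - 4)*(n + 2)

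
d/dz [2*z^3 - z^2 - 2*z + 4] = 6*z^2 - 2*z - 2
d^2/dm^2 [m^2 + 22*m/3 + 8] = 2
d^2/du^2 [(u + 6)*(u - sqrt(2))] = 2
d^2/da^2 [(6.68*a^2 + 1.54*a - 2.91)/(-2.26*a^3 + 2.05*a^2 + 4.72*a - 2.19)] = (-68.2375359999999*a^6 - 47.194224*a^5 - 206.375064*a^4 + 330.628092*a^3 - 201.34791*a^2 + 41.043456*a + 59.875938)/(11.543176*a^9 - 31.41174*a^8 - 43.830666*a^7 + 156.148367*a^6 + 30.662532*a^5 - 249.568743*a^4 + 54.50615*a^3 + 116.873073*a^2 - 67.912776*a + 10.503459)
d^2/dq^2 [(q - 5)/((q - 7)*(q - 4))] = 2*(q^3 - 15*q^2 + 81*q - 157)/(q^6 - 33*q^5 + 447*q^4 - 3179*q^3 + 12516*q^2 - 25872*q + 21952)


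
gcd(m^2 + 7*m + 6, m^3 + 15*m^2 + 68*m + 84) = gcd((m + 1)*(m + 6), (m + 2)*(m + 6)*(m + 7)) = m + 6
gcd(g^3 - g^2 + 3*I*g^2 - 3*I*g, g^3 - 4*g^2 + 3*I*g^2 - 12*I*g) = g^2 + 3*I*g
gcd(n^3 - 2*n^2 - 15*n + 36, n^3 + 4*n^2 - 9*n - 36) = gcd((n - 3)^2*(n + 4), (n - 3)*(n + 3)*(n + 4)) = n^2 + n - 12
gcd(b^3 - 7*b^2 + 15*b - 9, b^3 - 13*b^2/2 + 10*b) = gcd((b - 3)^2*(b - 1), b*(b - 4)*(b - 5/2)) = 1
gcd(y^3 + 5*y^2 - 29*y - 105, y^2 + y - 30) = y - 5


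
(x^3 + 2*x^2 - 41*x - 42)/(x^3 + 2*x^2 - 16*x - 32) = (x^3 + 2*x^2 - 41*x - 42)/(x^3 + 2*x^2 - 16*x - 32)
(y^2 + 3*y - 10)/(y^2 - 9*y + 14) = (y + 5)/(y - 7)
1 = 1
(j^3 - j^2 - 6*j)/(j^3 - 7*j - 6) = j/(j + 1)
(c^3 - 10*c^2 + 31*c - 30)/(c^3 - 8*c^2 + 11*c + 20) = (c^2 - 5*c + 6)/(c^2 - 3*c - 4)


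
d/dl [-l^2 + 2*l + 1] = 2 - 2*l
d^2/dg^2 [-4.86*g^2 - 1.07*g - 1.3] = -9.72000000000000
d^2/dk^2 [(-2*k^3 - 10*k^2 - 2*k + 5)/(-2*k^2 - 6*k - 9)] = 4*(-38*k^3 - 138*k^2 + 99*k + 306)/(8*k^6 + 72*k^5 + 324*k^4 + 864*k^3 + 1458*k^2 + 1458*k + 729)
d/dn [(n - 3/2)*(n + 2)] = 2*n + 1/2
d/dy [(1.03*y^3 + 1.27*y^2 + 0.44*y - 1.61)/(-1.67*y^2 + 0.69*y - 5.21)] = (-1.7201*y^4 + 1.4214*y^3 - 14.4878*y^2 - 18.6108*y - 1.1815)/(2.7889*y^4 - 2.3046*y^3 + 17.8775*y^2 - 7.1898*y + 27.1441)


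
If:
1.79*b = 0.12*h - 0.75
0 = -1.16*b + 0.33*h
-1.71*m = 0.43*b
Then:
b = -0.55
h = -1.93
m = 0.14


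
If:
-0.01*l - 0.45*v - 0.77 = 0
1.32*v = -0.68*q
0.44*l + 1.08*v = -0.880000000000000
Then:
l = 2.33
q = 3.42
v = -1.76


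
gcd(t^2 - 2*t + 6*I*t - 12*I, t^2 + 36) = t + 6*I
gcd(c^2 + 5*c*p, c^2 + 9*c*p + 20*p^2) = c + 5*p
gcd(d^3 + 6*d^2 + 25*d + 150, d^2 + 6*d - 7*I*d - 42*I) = d + 6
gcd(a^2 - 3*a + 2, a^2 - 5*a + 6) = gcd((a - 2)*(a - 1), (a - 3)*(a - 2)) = a - 2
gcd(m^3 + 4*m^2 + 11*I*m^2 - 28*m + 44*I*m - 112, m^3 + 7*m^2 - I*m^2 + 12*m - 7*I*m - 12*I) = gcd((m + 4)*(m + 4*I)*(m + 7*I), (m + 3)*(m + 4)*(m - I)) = m + 4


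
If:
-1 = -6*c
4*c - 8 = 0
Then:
No Solution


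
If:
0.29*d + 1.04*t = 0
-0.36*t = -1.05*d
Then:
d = 0.00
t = 0.00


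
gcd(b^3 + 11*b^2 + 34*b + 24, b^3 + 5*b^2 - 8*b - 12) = b^2 + 7*b + 6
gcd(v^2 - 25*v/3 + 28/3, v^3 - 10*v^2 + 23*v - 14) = v - 7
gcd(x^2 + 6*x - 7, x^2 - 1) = x - 1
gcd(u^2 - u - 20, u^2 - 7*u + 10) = u - 5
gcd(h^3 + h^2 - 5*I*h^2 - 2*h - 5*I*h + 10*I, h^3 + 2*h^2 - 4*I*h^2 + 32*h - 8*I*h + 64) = h + 2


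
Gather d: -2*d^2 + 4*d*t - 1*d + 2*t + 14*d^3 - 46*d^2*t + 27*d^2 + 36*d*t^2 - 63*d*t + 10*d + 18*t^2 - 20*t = 14*d^3 + d^2*(25 - 46*t) + d*(36*t^2 - 59*t + 9) + 18*t^2 - 18*t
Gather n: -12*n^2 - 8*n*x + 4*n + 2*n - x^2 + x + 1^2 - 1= -12*n^2 + n*(6 - 8*x) - x^2 + x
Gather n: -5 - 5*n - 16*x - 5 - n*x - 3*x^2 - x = n*(-x - 5) - 3*x^2 - 17*x - 10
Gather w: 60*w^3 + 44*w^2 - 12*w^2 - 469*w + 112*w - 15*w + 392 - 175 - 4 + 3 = 60*w^3 + 32*w^2 - 372*w + 216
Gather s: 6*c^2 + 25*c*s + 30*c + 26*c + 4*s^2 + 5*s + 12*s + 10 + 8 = 6*c^2 + 56*c + 4*s^2 + s*(25*c + 17) + 18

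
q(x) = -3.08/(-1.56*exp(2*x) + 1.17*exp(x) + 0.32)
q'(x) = -3.08*(3.12*exp(2*x) - 1.17*exp(x))/(-1.56*exp(2*x) + 1.17*exp(x) + 0.32)^2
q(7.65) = 0.00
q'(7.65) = -0.00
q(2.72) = 0.01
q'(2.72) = -0.02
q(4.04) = 0.00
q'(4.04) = -0.00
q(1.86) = 0.05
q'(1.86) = -0.12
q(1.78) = 0.06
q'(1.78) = -0.14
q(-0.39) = -7.76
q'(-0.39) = -12.47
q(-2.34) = -7.36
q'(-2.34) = 1.47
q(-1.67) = -6.35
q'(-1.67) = 1.44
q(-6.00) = -9.54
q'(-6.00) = 0.09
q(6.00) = 0.00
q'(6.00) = 0.00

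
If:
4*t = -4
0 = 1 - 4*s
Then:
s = 1/4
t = -1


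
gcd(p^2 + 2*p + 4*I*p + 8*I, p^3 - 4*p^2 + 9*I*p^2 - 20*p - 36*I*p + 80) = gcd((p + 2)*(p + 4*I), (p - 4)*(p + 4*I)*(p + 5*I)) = p + 4*I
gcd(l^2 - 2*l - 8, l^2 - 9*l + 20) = l - 4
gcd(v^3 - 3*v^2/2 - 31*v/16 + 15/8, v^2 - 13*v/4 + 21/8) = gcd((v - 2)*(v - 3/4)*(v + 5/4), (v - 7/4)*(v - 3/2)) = 1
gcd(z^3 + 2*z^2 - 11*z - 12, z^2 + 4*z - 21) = z - 3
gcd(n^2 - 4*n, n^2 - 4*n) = n^2 - 4*n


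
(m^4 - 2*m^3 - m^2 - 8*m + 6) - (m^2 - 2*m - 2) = m^4 - 2*m^3 - 2*m^2 - 6*m + 8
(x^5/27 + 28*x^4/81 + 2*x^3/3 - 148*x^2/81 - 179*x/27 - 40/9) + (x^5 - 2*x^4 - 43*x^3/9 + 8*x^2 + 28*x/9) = 28*x^5/27 - 134*x^4/81 - 37*x^3/9 + 500*x^2/81 - 95*x/27 - 40/9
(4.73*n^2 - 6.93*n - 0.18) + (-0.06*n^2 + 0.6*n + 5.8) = 4.67*n^2 - 6.33*n + 5.62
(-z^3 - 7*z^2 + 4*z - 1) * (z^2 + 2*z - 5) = -z^5 - 9*z^4 - 5*z^3 + 42*z^2 - 22*z + 5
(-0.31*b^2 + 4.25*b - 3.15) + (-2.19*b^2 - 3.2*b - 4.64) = -2.5*b^2 + 1.05*b - 7.79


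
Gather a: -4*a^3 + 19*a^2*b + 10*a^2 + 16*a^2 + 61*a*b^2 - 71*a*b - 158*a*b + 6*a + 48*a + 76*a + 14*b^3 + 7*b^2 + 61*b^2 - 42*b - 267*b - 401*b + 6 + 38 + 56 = -4*a^3 + a^2*(19*b + 26) + a*(61*b^2 - 229*b + 130) + 14*b^3 + 68*b^2 - 710*b + 100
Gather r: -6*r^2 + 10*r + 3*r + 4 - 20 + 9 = -6*r^2 + 13*r - 7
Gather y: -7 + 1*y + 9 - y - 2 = 0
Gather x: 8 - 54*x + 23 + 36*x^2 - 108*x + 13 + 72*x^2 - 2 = 108*x^2 - 162*x + 42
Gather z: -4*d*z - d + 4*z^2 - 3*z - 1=-d + 4*z^2 + z*(-4*d - 3) - 1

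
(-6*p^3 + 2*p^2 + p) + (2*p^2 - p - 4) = -6*p^3 + 4*p^2 - 4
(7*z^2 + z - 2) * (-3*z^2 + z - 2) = -21*z^4 + 4*z^3 - 7*z^2 - 4*z + 4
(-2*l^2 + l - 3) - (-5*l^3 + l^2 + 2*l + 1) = 5*l^3 - 3*l^2 - l - 4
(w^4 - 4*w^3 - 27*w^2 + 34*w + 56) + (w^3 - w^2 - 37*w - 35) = w^4 - 3*w^3 - 28*w^2 - 3*w + 21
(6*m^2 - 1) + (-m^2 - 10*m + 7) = 5*m^2 - 10*m + 6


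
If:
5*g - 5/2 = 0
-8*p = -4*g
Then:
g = 1/2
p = 1/4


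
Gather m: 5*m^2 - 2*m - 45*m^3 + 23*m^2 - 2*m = -45*m^3 + 28*m^2 - 4*m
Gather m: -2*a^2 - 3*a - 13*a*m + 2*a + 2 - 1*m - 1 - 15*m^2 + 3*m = -2*a^2 - a - 15*m^2 + m*(2 - 13*a) + 1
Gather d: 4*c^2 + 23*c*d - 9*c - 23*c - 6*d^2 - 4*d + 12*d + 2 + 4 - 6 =4*c^2 - 32*c - 6*d^2 + d*(23*c + 8)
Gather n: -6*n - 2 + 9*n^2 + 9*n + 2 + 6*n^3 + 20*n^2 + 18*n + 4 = 6*n^3 + 29*n^2 + 21*n + 4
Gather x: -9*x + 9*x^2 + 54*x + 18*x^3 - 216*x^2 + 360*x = 18*x^3 - 207*x^2 + 405*x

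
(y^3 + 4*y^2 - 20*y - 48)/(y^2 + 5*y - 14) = (y^3 + 4*y^2 - 20*y - 48)/(y^2 + 5*y - 14)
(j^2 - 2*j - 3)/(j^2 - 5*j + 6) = (j + 1)/(j - 2)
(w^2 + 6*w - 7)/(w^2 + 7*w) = (w - 1)/w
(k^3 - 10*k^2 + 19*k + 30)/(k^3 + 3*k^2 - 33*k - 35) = (k - 6)/(k + 7)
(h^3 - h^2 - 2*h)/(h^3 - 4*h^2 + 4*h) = (h + 1)/(h - 2)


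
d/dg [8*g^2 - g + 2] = 16*g - 1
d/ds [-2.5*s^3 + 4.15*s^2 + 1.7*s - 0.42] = -7.5*s^2 + 8.3*s + 1.7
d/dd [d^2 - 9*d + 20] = 2*d - 9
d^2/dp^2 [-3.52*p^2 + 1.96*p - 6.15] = -7.04000000000000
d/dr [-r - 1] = -1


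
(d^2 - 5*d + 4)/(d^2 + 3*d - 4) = (d - 4)/(d + 4)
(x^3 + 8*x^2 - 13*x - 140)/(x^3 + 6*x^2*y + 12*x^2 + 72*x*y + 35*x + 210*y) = (x - 4)/(x + 6*y)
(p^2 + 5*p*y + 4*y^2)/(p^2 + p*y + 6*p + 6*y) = (p + 4*y)/(p + 6)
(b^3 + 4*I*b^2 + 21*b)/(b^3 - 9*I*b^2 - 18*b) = (b + 7*I)/(b - 6*I)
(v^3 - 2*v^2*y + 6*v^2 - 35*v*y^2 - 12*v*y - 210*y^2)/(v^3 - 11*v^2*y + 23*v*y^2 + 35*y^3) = (-v^2 - 5*v*y - 6*v - 30*y)/(-v^2 + 4*v*y + 5*y^2)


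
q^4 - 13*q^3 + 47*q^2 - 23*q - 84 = (q - 7)*(q - 4)*(q - 3)*(q + 1)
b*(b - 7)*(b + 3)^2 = b^4 - b^3 - 33*b^2 - 63*b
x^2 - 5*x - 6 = (x - 6)*(x + 1)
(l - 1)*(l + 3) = l^2 + 2*l - 3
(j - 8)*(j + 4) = j^2 - 4*j - 32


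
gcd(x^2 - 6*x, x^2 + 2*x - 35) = 1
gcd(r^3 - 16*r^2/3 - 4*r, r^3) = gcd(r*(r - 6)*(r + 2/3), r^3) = r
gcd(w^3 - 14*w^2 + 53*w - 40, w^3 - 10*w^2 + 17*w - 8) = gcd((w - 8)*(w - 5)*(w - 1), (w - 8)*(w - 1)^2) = w^2 - 9*w + 8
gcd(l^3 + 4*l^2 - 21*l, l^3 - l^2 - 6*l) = l^2 - 3*l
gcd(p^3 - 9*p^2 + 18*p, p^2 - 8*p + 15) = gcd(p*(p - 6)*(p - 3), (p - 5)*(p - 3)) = p - 3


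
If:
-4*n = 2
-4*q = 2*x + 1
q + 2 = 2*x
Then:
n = -1/2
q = -3/5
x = 7/10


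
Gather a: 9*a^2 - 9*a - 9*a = 9*a^2 - 18*a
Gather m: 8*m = 8*m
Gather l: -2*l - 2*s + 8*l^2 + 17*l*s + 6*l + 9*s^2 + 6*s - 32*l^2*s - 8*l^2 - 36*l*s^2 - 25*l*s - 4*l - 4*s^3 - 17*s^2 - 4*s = -32*l^2*s + l*(-36*s^2 - 8*s) - 4*s^3 - 8*s^2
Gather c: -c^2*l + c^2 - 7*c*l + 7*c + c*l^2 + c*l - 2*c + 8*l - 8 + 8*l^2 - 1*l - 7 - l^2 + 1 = c^2*(1 - l) + c*(l^2 - 6*l + 5) + 7*l^2 + 7*l - 14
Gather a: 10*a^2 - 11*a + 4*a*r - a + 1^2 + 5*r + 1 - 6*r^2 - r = 10*a^2 + a*(4*r - 12) - 6*r^2 + 4*r + 2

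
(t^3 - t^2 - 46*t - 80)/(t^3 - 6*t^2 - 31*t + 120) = (t + 2)/(t - 3)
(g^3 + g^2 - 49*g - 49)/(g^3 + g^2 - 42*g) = (g^2 - 6*g - 7)/(g*(g - 6))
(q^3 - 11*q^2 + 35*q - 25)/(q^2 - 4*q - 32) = (-q^3 + 11*q^2 - 35*q + 25)/(-q^2 + 4*q + 32)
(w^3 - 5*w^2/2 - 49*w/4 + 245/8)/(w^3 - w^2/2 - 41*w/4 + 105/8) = (2*w - 7)/(2*w - 3)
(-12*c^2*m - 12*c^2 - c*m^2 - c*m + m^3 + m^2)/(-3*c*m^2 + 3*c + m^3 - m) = (12*c^2 + c*m - m^2)/(3*c*m - 3*c - m^2 + m)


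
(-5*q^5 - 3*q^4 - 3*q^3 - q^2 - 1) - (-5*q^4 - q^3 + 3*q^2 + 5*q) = -5*q^5 + 2*q^4 - 2*q^3 - 4*q^2 - 5*q - 1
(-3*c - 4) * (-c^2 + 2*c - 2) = 3*c^3 - 2*c^2 - 2*c + 8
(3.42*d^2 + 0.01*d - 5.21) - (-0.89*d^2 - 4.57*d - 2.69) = 4.31*d^2 + 4.58*d - 2.52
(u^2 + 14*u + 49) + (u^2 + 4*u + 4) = 2*u^2 + 18*u + 53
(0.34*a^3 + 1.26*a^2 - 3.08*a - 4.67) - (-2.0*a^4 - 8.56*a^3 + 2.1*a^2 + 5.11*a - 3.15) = 2.0*a^4 + 8.9*a^3 - 0.84*a^2 - 8.19*a - 1.52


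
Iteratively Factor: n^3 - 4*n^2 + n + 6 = (n - 2)*(n^2 - 2*n - 3) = (n - 2)*(n + 1)*(n - 3)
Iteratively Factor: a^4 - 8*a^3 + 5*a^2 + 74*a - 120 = (a + 3)*(a^3 - 11*a^2 + 38*a - 40) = (a - 2)*(a + 3)*(a^2 - 9*a + 20) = (a - 5)*(a - 2)*(a + 3)*(a - 4)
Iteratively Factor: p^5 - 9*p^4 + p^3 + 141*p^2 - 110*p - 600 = (p - 5)*(p^4 - 4*p^3 - 19*p^2 + 46*p + 120) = (p - 5)*(p + 3)*(p^3 - 7*p^2 + 2*p + 40) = (p - 5)*(p - 4)*(p + 3)*(p^2 - 3*p - 10) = (p - 5)^2*(p - 4)*(p + 3)*(p + 2)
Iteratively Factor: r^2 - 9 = (r - 3)*(r + 3)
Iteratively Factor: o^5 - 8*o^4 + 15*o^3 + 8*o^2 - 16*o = (o)*(o^4 - 8*o^3 + 15*o^2 + 8*o - 16) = o*(o - 4)*(o^3 - 4*o^2 - o + 4) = o*(o - 4)^2*(o^2 - 1) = o*(o - 4)^2*(o + 1)*(o - 1)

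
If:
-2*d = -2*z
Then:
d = z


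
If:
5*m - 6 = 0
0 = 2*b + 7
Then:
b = -7/2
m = 6/5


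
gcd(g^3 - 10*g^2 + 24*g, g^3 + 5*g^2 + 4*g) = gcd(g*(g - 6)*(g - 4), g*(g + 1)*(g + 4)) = g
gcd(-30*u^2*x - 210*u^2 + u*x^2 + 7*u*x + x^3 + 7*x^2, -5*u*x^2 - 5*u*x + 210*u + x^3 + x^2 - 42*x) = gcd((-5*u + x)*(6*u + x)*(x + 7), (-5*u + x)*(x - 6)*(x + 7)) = -5*u*x - 35*u + x^2 + 7*x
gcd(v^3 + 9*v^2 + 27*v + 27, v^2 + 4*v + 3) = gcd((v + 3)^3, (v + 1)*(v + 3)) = v + 3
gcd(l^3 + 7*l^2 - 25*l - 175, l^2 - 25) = l^2 - 25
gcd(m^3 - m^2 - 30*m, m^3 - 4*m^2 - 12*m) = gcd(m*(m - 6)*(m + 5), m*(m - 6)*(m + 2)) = m^2 - 6*m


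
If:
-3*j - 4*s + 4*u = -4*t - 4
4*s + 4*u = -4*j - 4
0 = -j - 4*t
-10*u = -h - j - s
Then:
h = -10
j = -4*t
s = 4*t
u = -1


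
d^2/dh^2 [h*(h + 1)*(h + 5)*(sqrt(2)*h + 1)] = 12*sqrt(2)*h^2 + 6*h + 36*sqrt(2)*h + 12 + 10*sqrt(2)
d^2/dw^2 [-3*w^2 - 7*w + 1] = -6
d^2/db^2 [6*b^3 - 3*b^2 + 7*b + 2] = 36*b - 6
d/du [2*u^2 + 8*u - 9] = 4*u + 8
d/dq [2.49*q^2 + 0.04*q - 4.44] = 4.98*q + 0.04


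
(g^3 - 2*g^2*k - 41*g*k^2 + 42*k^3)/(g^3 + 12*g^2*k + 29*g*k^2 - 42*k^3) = (g - 7*k)/(g + 7*k)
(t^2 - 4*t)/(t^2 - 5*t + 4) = t/(t - 1)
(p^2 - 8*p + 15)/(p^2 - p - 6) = (p - 5)/(p + 2)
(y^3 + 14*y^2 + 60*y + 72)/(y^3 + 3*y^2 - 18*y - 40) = (y^2 + 12*y + 36)/(y^2 + y - 20)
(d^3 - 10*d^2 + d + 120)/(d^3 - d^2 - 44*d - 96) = (d - 5)/(d + 4)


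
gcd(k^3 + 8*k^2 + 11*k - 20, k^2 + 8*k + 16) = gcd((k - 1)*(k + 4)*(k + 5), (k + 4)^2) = k + 4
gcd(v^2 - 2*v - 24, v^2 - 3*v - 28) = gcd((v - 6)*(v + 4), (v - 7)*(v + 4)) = v + 4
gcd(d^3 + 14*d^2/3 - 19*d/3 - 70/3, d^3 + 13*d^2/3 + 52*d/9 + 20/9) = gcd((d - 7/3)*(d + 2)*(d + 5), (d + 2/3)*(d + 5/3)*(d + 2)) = d + 2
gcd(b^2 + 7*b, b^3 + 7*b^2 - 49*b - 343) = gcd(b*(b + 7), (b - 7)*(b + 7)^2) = b + 7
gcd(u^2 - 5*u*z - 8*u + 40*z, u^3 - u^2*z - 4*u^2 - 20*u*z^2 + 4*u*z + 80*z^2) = -u + 5*z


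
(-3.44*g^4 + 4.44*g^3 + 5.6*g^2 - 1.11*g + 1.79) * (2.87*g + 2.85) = -9.8728*g^5 + 2.9388*g^4 + 28.726*g^3 + 12.7743*g^2 + 1.9738*g + 5.1015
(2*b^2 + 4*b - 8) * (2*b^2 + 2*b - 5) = 4*b^4 + 12*b^3 - 18*b^2 - 36*b + 40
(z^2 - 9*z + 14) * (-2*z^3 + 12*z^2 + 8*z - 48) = -2*z^5 + 30*z^4 - 128*z^3 + 48*z^2 + 544*z - 672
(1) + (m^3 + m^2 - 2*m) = m^3 + m^2 - 2*m + 1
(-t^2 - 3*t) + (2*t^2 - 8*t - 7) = t^2 - 11*t - 7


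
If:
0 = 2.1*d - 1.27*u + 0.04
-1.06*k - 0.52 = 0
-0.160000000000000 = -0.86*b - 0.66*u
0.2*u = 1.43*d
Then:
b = 0.15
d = 0.01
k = -0.49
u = 0.04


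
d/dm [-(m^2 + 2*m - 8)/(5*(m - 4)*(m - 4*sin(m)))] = (-2*(m - 4)*(m + 1)*(m - 4*sin(m)) - (m - 4)*(4*cos(m) - 1)*(m^2 + 2*m - 8) + (m - 4*sin(m))*(m^2 + 2*m - 8))/(5*(m - 4)^2*(m - 4*sin(m))^2)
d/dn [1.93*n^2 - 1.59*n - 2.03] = 3.86*n - 1.59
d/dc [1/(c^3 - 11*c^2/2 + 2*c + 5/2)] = 4*(-3*c^2 + 11*c - 2)/(2*c^3 - 11*c^2 + 4*c + 5)^2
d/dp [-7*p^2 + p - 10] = 1 - 14*p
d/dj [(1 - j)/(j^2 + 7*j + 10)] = (-j^2 - 7*j + (j - 1)*(2*j + 7) - 10)/(j^2 + 7*j + 10)^2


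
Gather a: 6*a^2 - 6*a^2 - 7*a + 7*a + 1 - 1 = 0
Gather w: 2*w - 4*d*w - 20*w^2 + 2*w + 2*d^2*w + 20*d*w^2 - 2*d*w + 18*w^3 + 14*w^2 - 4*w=18*w^3 + w^2*(20*d - 6) + w*(2*d^2 - 6*d)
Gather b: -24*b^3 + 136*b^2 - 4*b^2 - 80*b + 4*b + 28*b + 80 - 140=-24*b^3 + 132*b^2 - 48*b - 60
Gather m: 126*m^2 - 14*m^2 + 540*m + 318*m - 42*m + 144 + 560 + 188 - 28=112*m^2 + 816*m + 864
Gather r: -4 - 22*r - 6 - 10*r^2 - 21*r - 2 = -10*r^2 - 43*r - 12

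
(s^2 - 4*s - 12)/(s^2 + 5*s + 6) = (s - 6)/(s + 3)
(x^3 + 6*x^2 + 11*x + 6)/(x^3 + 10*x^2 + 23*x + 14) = (x + 3)/(x + 7)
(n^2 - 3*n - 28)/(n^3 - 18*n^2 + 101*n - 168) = (n + 4)/(n^2 - 11*n + 24)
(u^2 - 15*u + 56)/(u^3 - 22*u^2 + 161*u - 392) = 1/(u - 7)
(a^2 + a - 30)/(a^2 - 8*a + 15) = (a + 6)/(a - 3)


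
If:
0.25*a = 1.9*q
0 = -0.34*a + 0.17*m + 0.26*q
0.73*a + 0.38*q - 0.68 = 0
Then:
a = 0.87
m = 1.57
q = 0.11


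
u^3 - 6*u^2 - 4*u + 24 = (u - 6)*(u - 2)*(u + 2)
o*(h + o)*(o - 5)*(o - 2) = h*o^3 - 7*h*o^2 + 10*h*o + o^4 - 7*o^3 + 10*o^2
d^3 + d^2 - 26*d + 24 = (d - 4)*(d - 1)*(d + 6)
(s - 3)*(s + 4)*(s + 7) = s^3 + 8*s^2 - 5*s - 84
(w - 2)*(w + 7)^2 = w^3 + 12*w^2 + 21*w - 98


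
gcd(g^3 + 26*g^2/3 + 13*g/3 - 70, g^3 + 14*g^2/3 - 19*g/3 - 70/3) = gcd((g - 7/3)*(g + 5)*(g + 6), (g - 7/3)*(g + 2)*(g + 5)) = g^2 + 8*g/3 - 35/3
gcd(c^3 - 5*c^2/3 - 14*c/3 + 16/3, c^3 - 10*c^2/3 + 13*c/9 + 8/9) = c^2 - 11*c/3 + 8/3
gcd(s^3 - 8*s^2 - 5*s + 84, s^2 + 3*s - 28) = s - 4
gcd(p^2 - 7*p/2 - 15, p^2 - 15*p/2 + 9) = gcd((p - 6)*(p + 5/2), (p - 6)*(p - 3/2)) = p - 6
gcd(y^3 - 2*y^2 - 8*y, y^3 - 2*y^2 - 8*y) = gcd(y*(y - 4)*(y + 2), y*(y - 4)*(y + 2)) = y^3 - 2*y^2 - 8*y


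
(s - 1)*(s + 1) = s^2 - 1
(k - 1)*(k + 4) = k^2 + 3*k - 4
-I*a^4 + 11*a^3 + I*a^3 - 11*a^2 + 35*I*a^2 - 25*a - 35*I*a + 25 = (a + I)*(a + 5*I)^2*(-I*a + I)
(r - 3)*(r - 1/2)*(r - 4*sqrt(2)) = r^3 - 4*sqrt(2)*r^2 - 7*r^2/2 + 3*r/2 + 14*sqrt(2)*r - 6*sqrt(2)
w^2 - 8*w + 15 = (w - 5)*(w - 3)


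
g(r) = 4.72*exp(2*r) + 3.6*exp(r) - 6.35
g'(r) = 9.44*exp(2*r) + 3.6*exp(r)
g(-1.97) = -5.76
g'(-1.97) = 0.69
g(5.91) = 642977.75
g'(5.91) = 1284640.86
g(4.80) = 70120.86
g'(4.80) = 139816.98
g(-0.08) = 1.00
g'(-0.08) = 11.37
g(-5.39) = -6.33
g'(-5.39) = 0.02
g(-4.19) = -6.29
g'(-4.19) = 0.06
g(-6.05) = -6.34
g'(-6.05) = 0.01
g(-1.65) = -5.48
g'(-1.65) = 1.04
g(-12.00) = -6.35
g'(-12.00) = 0.00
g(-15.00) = -6.35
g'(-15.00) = 0.00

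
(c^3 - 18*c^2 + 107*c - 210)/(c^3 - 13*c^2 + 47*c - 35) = (c - 6)/(c - 1)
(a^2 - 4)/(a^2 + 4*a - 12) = (a + 2)/(a + 6)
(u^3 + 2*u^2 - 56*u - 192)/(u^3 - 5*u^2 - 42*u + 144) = (u + 4)/(u - 3)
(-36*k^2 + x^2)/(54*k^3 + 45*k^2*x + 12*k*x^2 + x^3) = (-6*k + x)/(9*k^2 + 6*k*x + x^2)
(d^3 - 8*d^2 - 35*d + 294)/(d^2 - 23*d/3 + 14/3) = 3*(d^2 - d - 42)/(3*d - 2)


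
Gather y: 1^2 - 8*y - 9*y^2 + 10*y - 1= -9*y^2 + 2*y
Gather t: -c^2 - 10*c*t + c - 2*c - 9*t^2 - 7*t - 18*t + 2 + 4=-c^2 - c - 9*t^2 + t*(-10*c - 25) + 6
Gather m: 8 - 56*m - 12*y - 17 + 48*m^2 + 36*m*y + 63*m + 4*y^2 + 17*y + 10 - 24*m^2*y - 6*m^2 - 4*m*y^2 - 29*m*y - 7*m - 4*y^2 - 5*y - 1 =m^2*(42 - 24*y) + m*(-4*y^2 + 7*y)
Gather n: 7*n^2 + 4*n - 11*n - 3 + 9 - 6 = 7*n^2 - 7*n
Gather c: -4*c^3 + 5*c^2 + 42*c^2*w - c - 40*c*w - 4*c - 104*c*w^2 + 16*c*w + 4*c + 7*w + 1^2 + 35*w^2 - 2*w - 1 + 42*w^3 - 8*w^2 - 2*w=-4*c^3 + c^2*(42*w + 5) + c*(-104*w^2 - 24*w - 1) + 42*w^3 + 27*w^2 + 3*w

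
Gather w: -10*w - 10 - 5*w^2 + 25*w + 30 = -5*w^2 + 15*w + 20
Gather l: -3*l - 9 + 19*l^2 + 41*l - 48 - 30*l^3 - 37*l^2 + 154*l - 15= -30*l^3 - 18*l^2 + 192*l - 72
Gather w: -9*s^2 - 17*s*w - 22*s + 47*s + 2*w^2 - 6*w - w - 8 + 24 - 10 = -9*s^2 + 25*s + 2*w^2 + w*(-17*s - 7) + 6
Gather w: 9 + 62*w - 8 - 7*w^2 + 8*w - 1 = -7*w^2 + 70*w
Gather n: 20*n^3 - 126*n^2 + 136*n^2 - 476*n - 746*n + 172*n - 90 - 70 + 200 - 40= 20*n^3 + 10*n^2 - 1050*n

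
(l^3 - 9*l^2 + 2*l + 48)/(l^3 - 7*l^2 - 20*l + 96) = (l + 2)/(l + 4)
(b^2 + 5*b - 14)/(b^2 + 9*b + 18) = (b^2 + 5*b - 14)/(b^2 + 9*b + 18)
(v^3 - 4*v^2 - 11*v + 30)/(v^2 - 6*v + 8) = (v^2 - 2*v - 15)/(v - 4)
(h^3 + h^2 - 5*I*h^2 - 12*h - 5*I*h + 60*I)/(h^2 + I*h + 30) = (h^2 + h - 12)/(h + 6*I)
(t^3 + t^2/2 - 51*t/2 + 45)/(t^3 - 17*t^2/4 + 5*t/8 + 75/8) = 4*(t + 6)/(4*t + 5)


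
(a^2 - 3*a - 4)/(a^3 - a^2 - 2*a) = (a - 4)/(a*(a - 2))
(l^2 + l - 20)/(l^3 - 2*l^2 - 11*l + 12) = (l + 5)/(l^2 + 2*l - 3)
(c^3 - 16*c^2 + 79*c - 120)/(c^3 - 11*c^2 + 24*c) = (c - 5)/c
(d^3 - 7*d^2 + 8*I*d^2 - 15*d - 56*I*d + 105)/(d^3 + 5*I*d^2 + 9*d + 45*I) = (d - 7)/(d - 3*I)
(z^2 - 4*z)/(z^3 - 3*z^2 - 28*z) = (4 - z)/(-z^2 + 3*z + 28)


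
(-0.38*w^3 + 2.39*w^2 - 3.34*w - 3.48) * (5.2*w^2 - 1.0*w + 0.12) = -1.976*w^5 + 12.808*w^4 - 19.8036*w^3 - 14.4692*w^2 + 3.0792*w - 0.4176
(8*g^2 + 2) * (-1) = -8*g^2 - 2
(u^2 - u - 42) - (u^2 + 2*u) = -3*u - 42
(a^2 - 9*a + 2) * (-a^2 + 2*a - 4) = -a^4 + 11*a^3 - 24*a^2 + 40*a - 8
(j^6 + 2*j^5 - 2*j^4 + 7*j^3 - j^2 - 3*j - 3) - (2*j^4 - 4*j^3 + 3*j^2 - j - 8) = j^6 + 2*j^5 - 4*j^4 + 11*j^3 - 4*j^2 - 2*j + 5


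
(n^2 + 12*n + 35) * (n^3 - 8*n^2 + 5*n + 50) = n^5 + 4*n^4 - 56*n^3 - 170*n^2 + 775*n + 1750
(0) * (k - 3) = 0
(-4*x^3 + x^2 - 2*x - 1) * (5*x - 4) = -20*x^4 + 21*x^3 - 14*x^2 + 3*x + 4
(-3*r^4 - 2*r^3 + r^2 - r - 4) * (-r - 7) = 3*r^5 + 23*r^4 + 13*r^3 - 6*r^2 + 11*r + 28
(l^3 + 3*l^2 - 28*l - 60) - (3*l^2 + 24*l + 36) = l^3 - 52*l - 96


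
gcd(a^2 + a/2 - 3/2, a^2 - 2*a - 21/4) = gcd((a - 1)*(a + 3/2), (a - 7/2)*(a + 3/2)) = a + 3/2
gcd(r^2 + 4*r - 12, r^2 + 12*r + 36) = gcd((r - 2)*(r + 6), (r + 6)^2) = r + 6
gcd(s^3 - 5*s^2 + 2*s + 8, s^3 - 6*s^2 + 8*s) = s^2 - 6*s + 8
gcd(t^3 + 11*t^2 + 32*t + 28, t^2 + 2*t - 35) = t + 7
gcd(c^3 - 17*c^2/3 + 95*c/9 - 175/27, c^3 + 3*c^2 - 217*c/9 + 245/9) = c^2 - 4*c + 35/9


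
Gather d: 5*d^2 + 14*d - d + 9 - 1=5*d^2 + 13*d + 8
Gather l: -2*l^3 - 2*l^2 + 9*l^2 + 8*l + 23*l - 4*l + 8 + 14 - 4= -2*l^3 + 7*l^2 + 27*l + 18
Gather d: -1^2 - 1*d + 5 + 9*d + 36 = 8*d + 40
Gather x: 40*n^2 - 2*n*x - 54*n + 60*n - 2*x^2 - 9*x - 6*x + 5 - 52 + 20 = 40*n^2 + 6*n - 2*x^2 + x*(-2*n - 15) - 27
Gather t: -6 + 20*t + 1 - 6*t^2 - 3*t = -6*t^2 + 17*t - 5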